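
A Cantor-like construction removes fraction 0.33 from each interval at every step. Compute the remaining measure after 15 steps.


Step 1: At each step, fraction remaining = 1 - 0.33 = 0.67
Step 2: After 15 steps, measure = (0.67)^15
Result = 0.002461


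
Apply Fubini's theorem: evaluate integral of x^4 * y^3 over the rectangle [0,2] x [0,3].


By Fubini's theorem, the double integral factors as a product of single integrals:
Step 1: integral_0^2 x^4 dx = [x^5/5] from 0 to 2
     = 2^5/5 = 6.4
Step 2: integral_0^3 y^3 dy = [y^4/4] from 0 to 3
     = 3^4/4 = 20.25
Step 3: Double integral = 6.4 * 20.25 = 129.6


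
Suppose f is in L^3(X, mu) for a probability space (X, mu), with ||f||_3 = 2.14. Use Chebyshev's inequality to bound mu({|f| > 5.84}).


Chebyshev/Markov inequality: mu(|f| > eps) <= (||f||_p / eps)^p
Step 1: ||f||_3 / eps = 2.14 / 5.84 = 0.366438
Step 2: Raise to power p = 3:
  (0.366438)^3 = 0.049204
Step 3: Therefore mu(|f| > 5.84) <= 0.049204


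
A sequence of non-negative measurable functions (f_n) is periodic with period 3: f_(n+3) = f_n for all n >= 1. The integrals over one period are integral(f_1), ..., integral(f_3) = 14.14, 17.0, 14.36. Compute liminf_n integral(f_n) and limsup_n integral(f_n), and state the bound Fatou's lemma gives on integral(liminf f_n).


The sequence (integral(f_n)) is periodic with period 3, repeating the values 14.14, 17.0, 14.36 indefinitely.
Step 1: For a periodic sequence, every tail (a_m, a_(m+1), ...) contains all 3 period values infinitely often.
Step 2: Hence inf of every tail = min of the period values = min(14.14, 17.0, 14.36) = 14.14.
        liminf_n integral(f_n) = sup over m of (inf of tail from m) = 14.14.
Step 3: Similarly sup of every tail = max of the period values = 17.
        limsup_n integral(f_n) = 17.
Step 4: Fatou's lemma: integral(liminf_n f_n) <= liminf_n integral(f_n) = 14.14.
        So the integral of the pointwise liminf is at most 14.14.


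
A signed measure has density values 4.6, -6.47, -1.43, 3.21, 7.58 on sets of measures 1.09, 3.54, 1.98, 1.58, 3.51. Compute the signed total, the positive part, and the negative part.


Step 1: Compute signed measure on each set:
  Set 1: 4.6 * 1.09 = 5.014
  Set 2: -6.47 * 3.54 = -22.9038
  Set 3: -1.43 * 1.98 = -2.8314
  Set 4: 3.21 * 1.58 = 5.0718
  Set 5: 7.58 * 3.51 = 26.6058
Step 2: Total signed measure = (5.014) + (-22.9038) + (-2.8314) + (5.0718) + (26.6058)
     = 10.9564
Step 3: Positive part mu+(X) = sum of positive contributions = 36.6916
Step 4: Negative part mu-(X) = |sum of negative contributions| = 25.7352


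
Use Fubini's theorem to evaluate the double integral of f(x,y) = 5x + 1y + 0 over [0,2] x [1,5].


By Fubini, integrate in x first, then y.
Step 1: Fix y, integrate over x in [0,2]:
  integral(5x + 1y + 0, x=0..2)
  = 5*(2^2 - 0^2)/2 + (1y + 0)*(2 - 0)
  = 10 + (1y + 0)*2
  = 10 + 2y + 0
  = 10 + 2y
Step 2: Integrate over y in [1,5]:
  integral(10 + 2y, y=1..5)
  = 10*4 + 2*(5^2 - 1^2)/2
  = 40 + 24
  = 64


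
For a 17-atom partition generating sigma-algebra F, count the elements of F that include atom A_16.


Each element of F is a union of some subset S of the 17 atoms.
The element contains A_16 iff A_16 is in S.
So we count subsets S of {A_1,...,A_17} with A_16 in S: choose freely among the other 16 atoms.
Count = 2^(17-1) = 2^16 = 65536.


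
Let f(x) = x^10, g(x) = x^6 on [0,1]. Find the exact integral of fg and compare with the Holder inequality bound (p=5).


Step 1: Exact integral of f*g = integral(x^16, 0, 1) = 1/17
     = 0.058824
Step 2: Holder bound with p=5, q=1.25:
  ||f||_p = (integral x^50 dx)^(1/5) = (1/51)^(1/5) = 0.455497
  ||g||_q = (integral x^7.5 dx)^(1/1.25) = (1/8.5)^(1/1.25) = 0.180495
Step 3: Holder bound = ||f||_p * ||g||_q = 0.455497 * 0.180495 = 0.082215
Verification: 0.058824 <= 0.082215 (Holder holds)


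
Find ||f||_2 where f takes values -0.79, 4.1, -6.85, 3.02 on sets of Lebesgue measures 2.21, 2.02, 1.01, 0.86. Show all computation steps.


Step 1: Compute |f_i|^2 for each value:
  |-0.79|^2 = 0.6241
  |4.1|^2 = 16.81
  |-6.85|^2 = 46.9225
  |3.02|^2 = 9.1204
Step 2: Multiply by measures and sum:
  0.6241 * 2.21 = 1.379261
  16.81 * 2.02 = 33.9562
  46.9225 * 1.01 = 47.391725
  9.1204 * 0.86 = 7.843544
Sum = 1.379261 + 33.9562 + 47.391725 + 7.843544 = 90.57073
Step 3: Take the p-th root:
||f||_2 = (90.57073)^(1/2) = 9.516866


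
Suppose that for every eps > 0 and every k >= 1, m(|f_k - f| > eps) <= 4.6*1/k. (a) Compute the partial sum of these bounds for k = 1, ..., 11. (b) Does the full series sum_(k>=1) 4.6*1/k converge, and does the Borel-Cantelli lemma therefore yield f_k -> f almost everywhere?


Step 1: List the terms 4.6*1/k for k = 1 to 11:
  k=1: 4.6
  k=2: 2.3
  k=3: 1.533333
  k=4: 1.15
  k=5: 0.92
  k=6: 0.766667
  k=7: 0.657143
  k=8: 0.575
  k=9: 0.511111
  k=10: 0.46
  k=11: 0.418182
Step 2: Partial sum = 4.6 + 2.3 + 1.533333 + 1.15 + 0.92 + 0.766667 + 0.657143 + 0.575 + 0.511111 + 0.46 + 0.418182
     = 13.891436
Step 3: The full series sum_(k>=1) 4.6*1/k diverges (harmonic series, p = 1; a nonzero constant multiple of a divergent series diverges).
Step 4: The (first) Borel-Cantelli lemma requires a summable sequence of measures, so it does not apply here;
        from this bound alone no conclusion about a.e. convergence can be drawn (convergence in measure still
        gives an a.e.-convergent subsequence, but not a.e. convergence of the whole sequence).
Conclusion: series diverges; Borel-Cantelli is inconclusive about a.e. convergence of f_k.


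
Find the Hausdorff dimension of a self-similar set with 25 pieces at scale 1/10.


For a self-similar set with N copies scaled by 1/r:
dim_H = log(N)/log(r) = log(25)/log(10)
= 3.218876/2.302585
= 1.39794


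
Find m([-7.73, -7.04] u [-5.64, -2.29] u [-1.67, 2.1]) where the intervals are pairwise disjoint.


For pairwise disjoint intervals, m(union) = sum of lengths.
= (-7.04 - -7.73) + (-2.29 - -5.64) + (2.1 - -1.67)
= 0.69 + 3.35 + 3.77
= 7.81


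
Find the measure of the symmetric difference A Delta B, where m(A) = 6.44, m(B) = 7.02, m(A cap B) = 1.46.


m(A Delta B) = m(A) + m(B) - 2*m(A n B)
= 6.44 + 7.02 - 2*1.46
= 6.44 + 7.02 - 2.92
= 10.54


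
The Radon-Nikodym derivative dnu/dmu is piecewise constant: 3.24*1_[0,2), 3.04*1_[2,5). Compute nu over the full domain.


Integrate each piece of the Radon-Nikodym derivative:
Step 1: integral_0^2 3.24 dx = 3.24*(2-0) = 3.24*2 = 6.48
Step 2: integral_2^5 3.04 dx = 3.04*(5-2) = 3.04*3 = 9.12
Total: 6.48 + 9.12 = 15.6


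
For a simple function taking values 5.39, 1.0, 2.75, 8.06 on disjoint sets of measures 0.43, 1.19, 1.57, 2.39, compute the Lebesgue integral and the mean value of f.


Step 1: Integral = sum(value_i * measure_i)
= 5.39*0.43 + 1.0*1.19 + 2.75*1.57 + 8.06*2.39
= 2.3177 + 1.19 + 4.3175 + 19.2634
= 27.0886
Step 2: Total measure of domain = 0.43 + 1.19 + 1.57 + 2.39 = 5.58
Step 3: Average value = 27.0886 / 5.58 = 4.854588


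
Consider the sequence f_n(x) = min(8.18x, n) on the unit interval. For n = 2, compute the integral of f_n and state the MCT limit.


f(x) = 8.18x on [0,1]; f_n(x) = min(8.18x, n). At n = 2:
Step 1: f(x) reaches 2 at x = 2/8.18 = 0.244499
Step 2: integral(f_2) = integral(8.18x, 0, 0.244499) + integral(2, 0.244499, 1)
       = 8.18*0.244499^2/2 + 2*(1 - 0.244499)
       = 0.244499 + 1.511002
       = 1.755501
Step 3: As n -> infinity, f_n increases to f, so by MCT integral(f_n) -> integral(f) = 8.18/2 = 4.09.
Convergence: integral(f_2) = 1.755501 -> 4.09 as n -> infinity


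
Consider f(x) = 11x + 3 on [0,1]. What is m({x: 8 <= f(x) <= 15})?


f^(-1)([8, 15]) = {x : 8 <= 11x + 3 <= 15}
Solving: (8 - 3)/11 <= x <= (15 - 3)/11
= [0.454545, 1.090909]
Intersecting with [0,1]: [0.454545, 1]
Measure = 1 - 0.454545 = 0.545455


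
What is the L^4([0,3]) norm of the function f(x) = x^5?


Step 1: ||f||_4 = (integral_0^3 |x^5|^4 dx)^(1/4)
     = (integral_0^3 x^20 dx)^(1/4)
Step 2: integral_0^3 x^20 dx = [x^21/(21)] from 0 to 3 = 3^21/21
     = 10460353203/21 = 4.981121e+08
Step 3: ||f||_4 = (4.981121e+08)^(1/4) = 149.393521


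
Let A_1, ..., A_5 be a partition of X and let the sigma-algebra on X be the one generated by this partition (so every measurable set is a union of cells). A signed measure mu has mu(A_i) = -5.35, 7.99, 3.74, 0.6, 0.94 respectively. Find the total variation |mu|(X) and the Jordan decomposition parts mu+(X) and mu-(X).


Step 1: Every measurable set is a union of atoms (the cells / points), so a Hahn decomposition is
  obtained by grouping atoms by sign: P = union of atoms with mu > 0, N = union of the remaining atoms.
  Atoms in P (indices): 2, 3, 4, 5;  atoms in N (indices): 1
  Positive values: 7.99, 3.74, 0.6, 0.94
  Negative values: -5.35
Step 2: mu+(X) = mu(P) = sum of positive atom values = 13.27
Step 3: mu-(X) = -mu(N) = sum of |negative atom values| = 5.35
Step 4: |mu|(X) = mu+(X) + mu-(X) = 13.27 + 5.35 = 18.62


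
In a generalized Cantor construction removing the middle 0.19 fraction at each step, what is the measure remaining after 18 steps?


Step 1: At each step, fraction remaining = 1 - 0.19 = 0.81
Step 2: After 18 steps, measure = (0.81)^18
Result = 0.022528


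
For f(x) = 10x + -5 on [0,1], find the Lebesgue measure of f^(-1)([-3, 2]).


f^(-1)([-3, 2]) = {x : -3 <= 10x + -5 <= 2}
Solving: (-3 - -5)/10 <= x <= (2 - -5)/10
= [0.2, 0.7]
Intersecting with [0,1]: [0.2, 0.7]
Measure = 0.7 - 0.2 = 0.5


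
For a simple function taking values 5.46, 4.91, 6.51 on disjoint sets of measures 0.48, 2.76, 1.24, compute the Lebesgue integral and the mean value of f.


Step 1: Integral = sum(value_i * measure_i)
= 5.46*0.48 + 4.91*2.76 + 6.51*1.24
= 2.6208 + 13.5516 + 8.0724
= 24.2448
Step 2: Total measure of domain = 0.48 + 2.76 + 1.24 = 4.48
Step 3: Average value = 24.2448 / 4.48 = 5.411786


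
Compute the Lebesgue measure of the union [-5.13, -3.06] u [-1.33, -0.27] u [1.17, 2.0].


For pairwise disjoint intervals, m(union) = sum of lengths.
= (-3.06 - -5.13) + (-0.27 - -1.33) + (2.0 - 1.17)
= 2.07 + 1.06 + 0.83
= 3.96


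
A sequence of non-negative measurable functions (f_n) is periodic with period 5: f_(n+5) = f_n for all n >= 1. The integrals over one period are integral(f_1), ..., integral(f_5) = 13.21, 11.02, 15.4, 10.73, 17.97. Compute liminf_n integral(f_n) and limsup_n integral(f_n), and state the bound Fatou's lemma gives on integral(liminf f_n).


The sequence (integral(f_n)) is periodic with period 5, repeating the values 13.21, 11.02, 15.4, 10.73, 17.97 indefinitely.
Step 1: For a periodic sequence, every tail (a_m, a_(m+1), ...) contains all 5 period values infinitely often.
Step 2: Hence inf of every tail = min of the period values = min(13.21, 11.02, 15.4, 10.73, 17.97) = 10.73.
        liminf_n integral(f_n) = sup over m of (inf of tail from m) = 10.73.
Step 3: Similarly sup of every tail = max of the period values = 17.97.
        limsup_n integral(f_n) = 17.97.
Step 4: Fatou's lemma: integral(liminf_n f_n) <= liminf_n integral(f_n) = 10.73.
        So the integral of the pointwise liminf is at most 10.73.


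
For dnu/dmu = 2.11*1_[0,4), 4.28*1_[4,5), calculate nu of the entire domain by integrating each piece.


Integrate each piece of the Radon-Nikodym derivative:
Step 1: integral_0^4 2.11 dx = 2.11*(4-0) = 2.11*4 = 8.44
Step 2: integral_4^5 4.28 dx = 4.28*(5-4) = 4.28*1 = 4.28
Total: 8.44 + 4.28 = 12.72


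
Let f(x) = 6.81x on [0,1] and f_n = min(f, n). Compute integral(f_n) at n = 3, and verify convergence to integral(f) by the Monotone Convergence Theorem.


f(x) = 6.81x on [0,1]; f_n(x) = min(6.81x, n). At n = 3:
Step 1: f(x) reaches 3 at x = 3/6.81 = 0.440529
Step 2: integral(f_3) = integral(6.81x, 0, 0.440529) + integral(3, 0.440529, 1)
       = 6.81*0.440529^2/2 + 3*(1 - 0.440529)
       = 0.660793 + 1.678414
       = 2.339207
Step 3: As n -> infinity, f_n increases to f, so by MCT integral(f_n) -> integral(f) = 6.81/2 = 3.405.
Convergence: integral(f_3) = 2.339207 -> 3.405 as n -> infinity


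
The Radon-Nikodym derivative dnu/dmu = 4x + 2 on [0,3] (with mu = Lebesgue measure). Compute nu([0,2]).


nu(A) = integral_A (dnu/dmu) dmu = integral_0^2 (4x + 2) dx
Step 1: Antiderivative F(x) = (4/2)x^2 + 2x
Step 2: F(2) = (4/2)*2^2 + 2*2 = 8 + 4 = 12
Step 3: F(0) = (4/2)*0^2 + 2*0 = 0.0 + 0 = 0.0
Step 4: nu([0,2]) = F(2) - F(0) = 12 - 0.0 = 12


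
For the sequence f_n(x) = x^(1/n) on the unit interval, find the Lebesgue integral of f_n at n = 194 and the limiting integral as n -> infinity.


At n = 194: f_194(x) = x^(1/194).
Step 1: integral(x^(1/194), 0, 1) = [x^(1/194+1) / (1/194+1)] from 0 to 1
     = 1 / (1/194 + 1) = 1 / ((194+1)/194) = 194/(194+1)
     = 194/195 = 0.994872
Step 2: As n -> infinity, f_n(x) = x^(1/n) -> 1 for x in (0,1], and f_n is increasing in n.
By MCT, lim_n integral(f_n) = integral(lim_n f_n) = integral(1, 0, 1) = 1.
Step 3: Verify convergence: 194/195 = 0.994872 -> 1


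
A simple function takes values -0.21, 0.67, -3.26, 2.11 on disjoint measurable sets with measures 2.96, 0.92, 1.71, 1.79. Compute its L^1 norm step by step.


Step 1: Compute |f_i|^1 for each value:
  |-0.21|^1 = 0.21
  |0.67|^1 = 0.67
  |-3.26|^1 = 3.26
  |2.11|^1 = 2.11
Step 2: Multiply by measures and sum:
  0.21 * 2.96 = 0.6216
  0.67 * 0.92 = 0.6164
  3.26 * 1.71 = 5.5746
  2.11 * 1.79 = 3.7769
Sum = 0.6216 + 0.6164 + 5.5746 + 3.7769 = 10.5895
Step 3: Take the p-th root:
||f||_1 = (10.5895)^(1/1) = 10.5895


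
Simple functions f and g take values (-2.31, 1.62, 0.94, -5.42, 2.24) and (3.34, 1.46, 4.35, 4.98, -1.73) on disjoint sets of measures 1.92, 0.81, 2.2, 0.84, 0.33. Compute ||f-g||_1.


Step 1: Compute differences f_i - g_i:
  -2.31 - 3.34 = -5.65
  1.62 - 1.46 = 0.16
  0.94 - 4.35 = -3.41
  -5.42 - 4.98 = -10.4
  2.24 - -1.73 = 3.97
Step 2: Compute |diff|^1 * measure for each set:
  |-5.65|^1 * 1.92 = 5.65 * 1.92 = 10.848
  |0.16|^1 * 0.81 = 0.16 * 0.81 = 0.1296
  |-3.41|^1 * 2.2 = 3.41 * 2.2 = 7.502
  |-10.4|^1 * 0.84 = 10.4 * 0.84 = 8.736
  |3.97|^1 * 0.33 = 3.97 * 0.33 = 1.3101
Step 3: Sum = 28.5257
Step 4: ||f-g||_1 = (28.5257)^(1/1) = 28.5257


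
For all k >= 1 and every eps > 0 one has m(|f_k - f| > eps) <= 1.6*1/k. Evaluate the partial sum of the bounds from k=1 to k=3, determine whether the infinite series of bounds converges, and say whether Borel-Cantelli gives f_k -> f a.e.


Step 1: List the terms 1.6*1/k for k = 1 to 3:
  k=1: 1.6
  k=2: 0.8
  k=3: 0.533333
Step 2: Partial sum = 1.6 + 0.8 + 0.533333
     = 2.933333
Step 3: The full series sum_(k>=1) 1.6*1/k diverges (harmonic series, p = 1; a nonzero constant multiple of a divergent series diverges).
Step 4: The (first) Borel-Cantelli lemma requires a summable sequence of measures, so it does not apply here;
        from this bound alone no conclusion about a.e. convergence can be drawn (convergence in measure still
        gives an a.e.-convergent subsequence, but not a.e. convergence of the whole sequence).
Conclusion: series diverges; Borel-Cantelli is inconclusive about a.e. convergence of f_k.


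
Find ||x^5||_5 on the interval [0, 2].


Step 1: ||f||_5 = (integral_0^2 |x^5|^5 dx)^(1/5)
     = (integral_0^2 x^25 dx)^(1/5)
Step 2: integral_0^2 x^25 dx = [x^26/(26)] from 0 to 2 = 2^26/26
     = 67108864/26 = 2.581110e+06
Step 3: ||f||_5 = (2.581110e+06)^(1/5) = 19.158491


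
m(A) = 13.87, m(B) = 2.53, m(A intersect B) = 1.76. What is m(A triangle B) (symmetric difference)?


m(A Delta B) = m(A) + m(B) - 2*m(A n B)
= 13.87 + 2.53 - 2*1.76
= 13.87 + 2.53 - 3.52
= 12.88


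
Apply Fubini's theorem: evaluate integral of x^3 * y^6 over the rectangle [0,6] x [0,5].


By Fubini's theorem, the double integral factors as a product of single integrals:
Step 1: integral_0^6 x^3 dx = [x^4/4] from 0 to 6
     = 6^4/4 = 324
Step 2: integral_0^5 y^6 dy = [y^7/7] from 0 to 5
     = 5^7/7 = 11160.714286
Step 3: Double integral = 324 * 11160.714286 = 3.616071e+06


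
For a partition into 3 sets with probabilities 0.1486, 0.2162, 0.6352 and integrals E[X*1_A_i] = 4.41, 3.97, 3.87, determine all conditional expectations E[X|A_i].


For each cell A_i: E[X|A_i] = E[X*1_A_i] / P(A_i)
Step 1: E[X|A_1] = 4.41 / 0.1486 = 29.676985
Step 2: E[X|A_2] = 3.97 / 0.2162 = 18.362627
Step 3: E[X|A_3] = 3.87 / 0.6352 = 6.092569
Verification: E[X] = sum E[X*1_A_i] = 4.41 + 3.97 + 3.87 = 12.25


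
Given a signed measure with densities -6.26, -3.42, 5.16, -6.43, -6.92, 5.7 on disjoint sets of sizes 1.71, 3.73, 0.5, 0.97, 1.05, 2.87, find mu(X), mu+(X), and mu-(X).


Step 1: Compute signed measure on each set:
  Set 1: -6.26 * 1.71 = -10.7046
  Set 2: -3.42 * 3.73 = -12.7566
  Set 3: 5.16 * 0.5 = 2.58
  Set 4: -6.43 * 0.97 = -6.2371
  Set 5: -6.92 * 1.05 = -7.266
  Set 6: 5.7 * 2.87 = 16.359
Step 2: Total signed measure = (-10.7046) + (-12.7566) + (2.58) + (-6.2371) + (-7.266) + (16.359)
     = -18.0253
Step 3: Positive part mu+(X) = sum of positive contributions = 18.939
Step 4: Negative part mu-(X) = |sum of negative contributions| = 36.9643


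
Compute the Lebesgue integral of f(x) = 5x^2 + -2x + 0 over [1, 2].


The Lebesgue integral of a Riemann-integrable function agrees with the Riemann integral.
Antiderivative F(x) = (5/3)x^3 + (-2/2)x^2 + 0x
F(2) = (5/3)*2^3 + (-2/2)*2^2 + 0*2
     = (5/3)*8 + (-2/2)*4 + 0*2
     = 13.333333 + -4 + 0
     = 9.333333
F(1) = 0.666667
Integral = F(2) - F(1) = 9.333333 - 0.666667 = 8.666667


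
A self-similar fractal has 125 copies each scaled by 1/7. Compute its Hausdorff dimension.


For a self-similar set with N copies scaled by 1/r:
dim_H = log(N)/log(r) = log(125)/log(7)
= 4.828314/1.94591
= 2.481262


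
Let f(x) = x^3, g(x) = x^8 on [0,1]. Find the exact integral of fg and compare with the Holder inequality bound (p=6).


Step 1: Exact integral of f*g = integral(x^11, 0, 1) = 1/12
     = 0.083333
Step 2: Holder bound with p=6, q=1.2:
  ||f||_p = (integral x^18 dx)^(1/6) = (1/19)^(1/6) = 0.612173
  ||g||_q = (integral x^9.6 dx)^(1/1.2) = (1/10.6)^(1/1.2) = 0.139823
Step 3: Holder bound = ||f||_p * ||g||_q = 0.612173 * 0.139823 = 0.085596
Verification: 0.083333 <= 0.085596 (Holder holds)


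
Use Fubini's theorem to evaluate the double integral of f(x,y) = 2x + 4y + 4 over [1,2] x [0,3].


By Fubini, integrate in x first, then y.
Step 1: Fix y, integrate over x in [1,2]:
  integral(2x + 4y + 4, x=1..2)
  = 2*(2^2 - 1^2)/2 + (4y + 4)*(2 - 1)
  = 3 + (4y + 4)*1
  = 3 + 4y + 4
  = 7 + 4y
Step 2: Integrate over y in [0,3]:
  integral(7 + 4y, y=0..3)
  = 7*3 + 4*(3^2 - 0^2)/2
  = 21 + 18
  = 39


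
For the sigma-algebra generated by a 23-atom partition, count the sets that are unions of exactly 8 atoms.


Each element of F is a union of some subset of the 23 atoms.
Elements that are unions of exactly 8 atoms correspond to 8-element subsets of the 23 atoms.
Count = C(23, 8) = 23! / (8! * 15!) = 490314.


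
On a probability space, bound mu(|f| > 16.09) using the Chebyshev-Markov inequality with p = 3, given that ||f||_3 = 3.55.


Chebyshev/Markov inequality: mu(|f| > eps) <= (||f||_p / eps)^p
Step 1: ||f||_3 / eps = 3.55 / 16.09 = 0.220634
Step 2: Raise to power p = 3:
  (0.220634)^3 = 0.01074
Step 3: Therefore mu(|f| > 16.09) <= 0.01074


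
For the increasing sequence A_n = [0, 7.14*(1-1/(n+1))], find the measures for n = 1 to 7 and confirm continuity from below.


By continuity of measure from below: if A_n increases to A, then m(A_n) -> m(A).
Here A = [0, 7.14], so m(A) = 7.14
Step 1: a_1 = 7.14*(1 - 1/2) = 3.57, m(A_1) = 3.57
Step 2: a_2 = 7.14*(1 - 1/3) = 4.76, m(A_2) = 4.76
Step 3: a_3 = 7.14*(1 - 1/4) = 5.355, m(A_3) = 5.355
Step 4: a_4 = 7.14*(1 - 1/5) = 5.712, m(A_4) = 5.712
Step 5: a_5 = 7.14*(1 - 1/6) = 5.95, m(A_5) = 5.95
Step 6: a_6 = 7.14*(1 - 1/7) = 6.12, m(A_6) = 6.12
Step 7: a_7 = 7.14*(1 - 1/8) = 6.2475, m(A_7) = 6.2475
Limit: m(A_n) -> m([0,7.14]) = 7.14


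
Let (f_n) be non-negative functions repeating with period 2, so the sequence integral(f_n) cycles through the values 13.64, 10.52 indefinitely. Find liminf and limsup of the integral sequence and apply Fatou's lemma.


The sequence (integral(f_n)) is periodic with period 2, repeating the values 13.64, 10.52 indefinitely.
Step 1: For a periodic sequence, every tail (a_m, a_(m+1), ...) contains all 2 period values infinitely often.
Step 2: Hence inf of every tail = min of the period values = min(13.64, 10.52) = 10.52.
        liminf_n integral(f_n) = sup over m of (inf of tail from m) = 10.52.
Step 3: Similarly sup of every tail = max of the period values = 13.64.
        limsup_n integral(f_n) = 13.64.
Step 4: Fatou's lemma: integral(liminf_n f_n) <= liminf_n integral(f_n) = 10.52.
        So the integral of the pointwise liminf is at most 10.52.


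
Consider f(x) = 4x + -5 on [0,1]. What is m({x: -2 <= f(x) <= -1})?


f^(-1)([-2, -1]) = {x : -2 <= 4x + -5 <= -1}
Solving: (-2 - -5)/4 <= x <= (-1 - -5)/4
= [0.75, 1]
Intersecting with [0,1]: [0.75, 1]
Measure = 1 - 0.75 = 0.25


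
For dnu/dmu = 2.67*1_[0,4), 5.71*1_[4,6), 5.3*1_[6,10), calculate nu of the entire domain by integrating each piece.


Integrate each piece of the Radon-Nikodym derivative:
Step 1: integral_0^4 2.67 dx = 2.67*(4-0) = 2.67*4 = 10.68
Step 2: integral_4^6 5.71 dx = 5.71*(6-4) = 5.71*2 = 11.42
Step 3: integral_6^10 5.3 dx = 5.3*(10-6) = 5.3*4 = 21.2
Total: 10.68 + 11.42 + 21.2 = 43.3


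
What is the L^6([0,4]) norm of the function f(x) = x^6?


Step 1: ||f||_6 = (integral_0^4 |x^6|^6 dx)^(1/6)
     = (integral_0^4 x^36 dx)^(1/6)
Step 2: integral_0^4 x^36 dx = [x^37/(37)] from 0 to 4 = 4^37/37
     = 18889465931478580854784/37 = 5.105261e+20
Step 3: ||f||_6 = (5.105261e+20)^(1/6) = 2827.068463


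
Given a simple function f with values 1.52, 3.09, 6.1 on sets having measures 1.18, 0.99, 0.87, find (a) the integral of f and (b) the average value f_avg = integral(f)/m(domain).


Step 1: Integral = sum(value_i * measure_i)
= 1.52*1.18 + 3.09*0.99 + 6.1*0.87
= 1.7936 + 3.0591 + 5.307
= 10.1597
Step 2: Total measure of domain = 1.18 + 0.99 + 0.87 = 3.04
Step 3: Average value = 10.1597 / 3.04 = 3.342007


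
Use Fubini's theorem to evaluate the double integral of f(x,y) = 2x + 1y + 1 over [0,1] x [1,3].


By Fubini, integrate in x first, then y.
Step 1: Fix y, integrate over x in [0,1]:
  integral(2x + 1y + 1, x=0..1)
  = 2*(1^2 - 0^2)/2 + (1y + 1)*(1 - 0)
  = 1 + (1y + 1)*1
  = 1 + 1y + 1
  = 2 + 1y
Step 2: Integrate over y in [1,3]:
  integral(2 + 1y, y=1..3)
  = 2*2 + 1*(3^2 - 1^2)/2
  = 4 + 4
  = 8


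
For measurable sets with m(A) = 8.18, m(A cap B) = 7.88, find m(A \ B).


m(A \ B) = m(A) - m(A n B)
= 8.18 - 7.88
= 0.3


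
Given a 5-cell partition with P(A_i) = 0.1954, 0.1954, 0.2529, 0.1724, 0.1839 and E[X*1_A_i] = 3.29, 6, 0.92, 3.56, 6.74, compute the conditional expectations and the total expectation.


For each cell A_i: E[X|A_i] = E[X*1_A_i] / P(A_i)
Step 1: E[X|A_1] = 3.29 / 0.1954 = 16.837257
Step 2: E[X|A_2] = 6 / 0.1954 = 30.706244
Step 3: E[X|A_3] = 0.92 / 0.2529 = 3.637802
Step 4: E[X|A_4] = 3.56 / 0.1724 = 20.649652
Step 5: E[X|A_5] = 6.74 / 0.1839 = 36.650353
Verification: E[X] = sum E[X*1_A_i] = 3.29 + 6 + 0.92 + 3.56 + 6.74 = 20.51


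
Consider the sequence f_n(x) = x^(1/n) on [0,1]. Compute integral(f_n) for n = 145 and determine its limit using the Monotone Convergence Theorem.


At n = 145: f_145(x) = x^(1/145).
Step 1: integral(x^(1/145), 0, 1) = [x^(1/145+1) / (1/145+1)] from 0 to 1
     = 1 / (1/145 + 1) = 1 / ((145+1)/145) = 145/(145+1)
     = 145/146 = 0.993151
Step 2: As n -> infinity, f_n(x) = x^(1/n) -> 1 for x in (0,1], and f_n is increasing in n.
By MCT, lim_n integral(f_n) = integral(lim_n f_n) = integral(1, 0, 1) = 1.
Step 3: Verify convergence: 145/146 = 0.993151 -> 1


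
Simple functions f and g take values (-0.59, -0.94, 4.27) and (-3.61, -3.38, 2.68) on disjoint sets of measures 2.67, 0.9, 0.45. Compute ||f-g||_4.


Step 1: Compute differences f_i - g_i:
  -0.59 - -3.61 = 3.02
  -0.94 - -3.38 = 2.44
  4.27 - 2.68 = 1.59
Step 2: Compute |diff|^4 * measure for each set:
  |3.02|^4 * 2.67 = 83.181696 * 2.67 = 222.095129
  |2.44|^4 * 0.9 = 35.445353 * 0.9 = 31.900818
  |1.59|^4 * 0.45 = 6.39129 * 0.45 = 2.87608
Step 3: Sum = 256.872027
Step 4: ||f-g||_4 = (256.872027)^(1/4) = 4.003402


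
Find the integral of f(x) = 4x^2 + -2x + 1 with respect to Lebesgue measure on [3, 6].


The Lebesgue integral of a Riemann-integrable function agrees with the Riemann integral.
Antiderivative F(x) = (4/3)x^3 + (-2/2)x^2 + 1x
F(6) = (4/3)*6^3 + (-2/2)*6^2 + 1*6
     = (4/3)*216 + (-2/2)*36 + 1*6
     = 288 + -36 + 6
     = 258
F(3) = 30
Integral = F(6) - F(3) = 258 - 30 = 228


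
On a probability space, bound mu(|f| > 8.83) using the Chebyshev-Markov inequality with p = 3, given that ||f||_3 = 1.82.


Chebyshev/Markov inequality: mu(|f| > eps) <= (||f||_p / eps)^p
Step 1: ||f||_3 / eps = 1.82 / 8.83 = 0.206116
Step 2: Raise to power p = 3:
  (0.206116)^3 = 0.008757
Step 3: Therefore mu(|f| > 8.83) <= 0.008757


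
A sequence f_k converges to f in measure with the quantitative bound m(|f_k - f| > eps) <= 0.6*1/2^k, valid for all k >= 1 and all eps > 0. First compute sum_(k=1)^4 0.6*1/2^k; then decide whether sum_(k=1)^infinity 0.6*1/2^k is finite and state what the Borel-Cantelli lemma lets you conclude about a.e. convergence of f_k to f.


Step 1: List the terms 0.6*1/2^k for k = 1 to 4:
  k=1: 0.3
  k=2: 0.15
  k=3: 0.075
  k=4: 0.0375
Step 2: Partial sum = 0.3 + 0.15 + 0.075 + 0.0375
     = 0.5625
Step 3: The full series sum_(k>=1) 0.6*1/2^k converges (geometric series with ratio 1/2 < 1; a constant multiple of a convergent series converges).
Step 4: Fix eps > 0. Since sum_k m(|f_k - f| > eps) < infinity, the Borel-Cantelli lemma gives
        m(limsup_k {|f_k - f| > eps}) = 0, i.e. for a.e. x, |f_k(x) - f(x)| <= eps for all large k.
        Applying this with eps = 1/j for j = 1, 2, ... and intersecting the countably many full-measure sets,
        for a.e. x we get limsup_k |f_k(x) - f(x)| <= 1/j for every j, hence f_k -> f almost everywhere.
Conclusion: series converges; Borel-Cantelli yields f_k -> f a.e.


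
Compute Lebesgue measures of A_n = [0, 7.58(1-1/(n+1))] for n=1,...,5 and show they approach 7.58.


By continuity of measure from below: if A_n increases to A, then m(A_n) -> m(A).
Here A = [0, 7.58], so m(A) = 7.58
Step 1: a_1 = 7.58*(1 - 1/2) = 3.79, m(A_1) = 3.79
Step 2: a_2 = 7.58*(1 - 1/3) = 5.0533, m(A_2) = 5.0533
Step 3: a_3 = 7.58*(1 - 1/4) = 5.685, m(A_3) = 5.685
Step 4: a_4 = 7.58*(1 - 1/5) = 6.064, m(A_4) = 6.064
Step 5: a_5 = 7.58*(1 - 1/6) = 6.3167, m(A_5) = 6.3167
Limit: m(A_n) -> m([0,7.58]) = 7.58


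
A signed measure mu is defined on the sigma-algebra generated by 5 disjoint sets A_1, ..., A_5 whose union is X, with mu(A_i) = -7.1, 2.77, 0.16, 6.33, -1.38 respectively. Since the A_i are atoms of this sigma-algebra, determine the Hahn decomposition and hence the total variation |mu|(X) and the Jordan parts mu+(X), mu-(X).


Step 1: Every measurable set is a union of atoms (the cells / points), so a Hahn decomposition is
  obtained by grouping atoms by sign: P = union of atoms with mu > 0, N = union of the remaining atoms.
  Atoms in P (indices): 2, 3, 4;  atoms in N (indices): 1, 5
  Positive values: 2.77, 0.16, 6.33
  Negative values: -7.1, -1.38
Step 2: mu+(X) = mu(P) = sum of positive atom values = 9.26
Step 3: mu-(X) = -mu(N) = sum of |negative atom values| = 8.48
Step 4: |mu|(X) = mu+(X) + mu-(X) = 9.26 + 8.48 = 17.74


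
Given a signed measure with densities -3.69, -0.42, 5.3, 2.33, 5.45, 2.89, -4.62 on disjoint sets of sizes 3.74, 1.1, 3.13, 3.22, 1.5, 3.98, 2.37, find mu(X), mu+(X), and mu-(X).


Step 1: Compute signed measure on each set:
  Set 1: -3.69 * 3.74 = -13.8006
  Set 2: -0.42 * 1.1 = -0.462
  Set 3: 5.3 * 3.13 = 16.589
  Set 4: 2.33 * 3.22 = 7.5026
  Set 5: 5.45 * 1.5 = 8.175
  Set 6: 2.89 * 3.98 = 11.5022
  Set 7: -4.62 * 2.37 = -10.9494
Step 2: Total signed measure = (-13.8006) + (-0.462) + (16.589) + (7.5026) + (8.175) + (11.5022) + (-10.9494)
     = 18.5568
Step 3: Positive part mu+(X) = sum of positive contributions = 43.7688
Step 4: Negative part mu-(X) = |sum of negative contributions| = 25.212


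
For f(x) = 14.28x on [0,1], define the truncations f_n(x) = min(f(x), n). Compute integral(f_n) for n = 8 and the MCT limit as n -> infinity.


f(x) = 14.28x on [0,1]; f_n(x) = min(14.28x, n). At n = 8:
Step 1: f(x) reaches 8 at x = 8/14.28 = 0.560224
Step 2: integral(f_8) = integral(14.28x, 0, 0.560224) + integral(8, 0.560224, 1)
       = 14.28*0.560224^2/2 + 8*(1 - 0.560224)
       = 2.240896 + 3.518207
       = 5.759104
Step 3: As n -> infinity, f_n increases to f, so by MCT integral(f_n) -> integral(f) = 14.28/2 = 7.14.
Convergence: integral(f_8) = 5.759104 -> 7.14 as n -> infinity


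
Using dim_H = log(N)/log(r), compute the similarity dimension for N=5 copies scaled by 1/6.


For a self-similar set with N copies scaled by 1/r:
dim_H = log(N)/log(r) = log(5)/log(6)
= 1.609438/1.791759
= 0.898244


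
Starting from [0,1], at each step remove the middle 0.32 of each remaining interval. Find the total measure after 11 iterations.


Step 1: At each step, fraction remaining = 1 - 0.32 = 0.68
Step 2: After 11 steps, measure = (0.68)^11
Result = 0.014375


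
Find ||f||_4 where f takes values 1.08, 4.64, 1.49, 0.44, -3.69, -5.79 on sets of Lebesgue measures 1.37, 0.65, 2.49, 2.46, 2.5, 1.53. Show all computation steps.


Step 1: Compute |f_i|^4 for each value:
  |1.08|^4 = 1.360489
  |4.64|^4 = 463.523676
  |1.49|^4 = 4.928844
  |0.44|^4 = 0.037481
  |-3.69|^4 = 185.398179
  |-5.79|^4 = 1123.865281
Step 2: Multiply by measures and sum:
  1.360489 * 1.37 = 1.86387
  463.523676 * 0.65 = 301.29039
  4.928844 * 2.49 = 12.272822
  0.037481 * 2.46 = 0.092203
  185.398179 * 2.5 = 463.495448
  1123.865281 * 1.53 = 1719.51388
Sum = 1.86387 + 301.29039 + 12.272822 + 0.092203 + 463.495448 + 1719.51388 = 2498.528612
Step 3: Take the p-th root:
||f||_4 = (2498.528612)^(1/4) = 7.070027


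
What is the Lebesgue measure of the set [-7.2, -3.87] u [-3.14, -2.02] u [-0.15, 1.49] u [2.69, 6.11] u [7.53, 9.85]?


For pairwise disjoint intervals, m(union) = sum of lengths.
= (-3.87 - -7.2) + (-2.02 - -3.14) + (1.49 - -0.15) + (6.11 - 2.69) + (9.85 - 7.53)
= 3.33 + 1.12 + 1.64 + 3.42 + 2.32
= 11.83


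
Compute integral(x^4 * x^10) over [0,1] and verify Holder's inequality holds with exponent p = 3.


Step 1: Exact integral of f*g = integral(x^14, 0, 1) = 1/15
     = 0.066667
Step 2: Holder bound with p=3, q=1.5:
  ||f||_p = (integral x^12 dx)^(1/3) = (1/13)^(1/3) = 0.42529
  ||g||_q = (integral x^15 dx)^(1/1.5) = (1/16)^(1/1.5) = 0.15749
Step 3: Holder bound = ||f||_p * ||g||_q = 0.42529 * 0.15749 = 0.066979
Verification: 0.066667 <= 0.066979 (Holder holds)


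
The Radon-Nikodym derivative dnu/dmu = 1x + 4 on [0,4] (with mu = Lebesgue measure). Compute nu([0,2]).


nu(A) = integral_A (dnu/dmu) dmu = integral_0^2 (1x + 4) dx
Step 1: Antiderivative F(x) = (1/2)x^2 + 4x
Step 2: F(2) = (1/2)*2^2 + 4*2 = 2 + 8 = 10
Step 3: F(0) = (1/2)*0^2 + 4*0 = 0.0 + 0 = 0.0
Step 4: nu([0,2]) = F(2) - F(0) = 10 - 0.0 = 10


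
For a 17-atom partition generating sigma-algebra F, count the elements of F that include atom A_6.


Each element of F is a union of some subset S of the 17 atoms.
The element contains A_6 iff A_6 is in S.
So we count subsets S of {A_1,...,A_17} with A_6 in S: choose freely among the other 16 atoms.
Count = 2^(17-1) = 2^16 = 65536.


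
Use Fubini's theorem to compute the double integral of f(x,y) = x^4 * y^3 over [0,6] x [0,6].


By Fubini's theorem, the double integral factors as a product of single integrals:
Step 1: integral_0^6 x^4 dx = [x^5/5] from 0 to 6
     = 6^5/5 = 1555.2
Step 2: integral_0^6 y^3 dy = [y^4/4] from 0 to 6
     = 6^4/4 = 324
Step 3: Double integral = 1555.2 * 324 = 503884.8


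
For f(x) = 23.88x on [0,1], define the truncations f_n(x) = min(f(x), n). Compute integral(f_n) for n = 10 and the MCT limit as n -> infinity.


f(x) = 23.88x on [0,1]; f_n(x) = min(23.88x, n). At n = 10:
Step 1: f(x) reaches 10 at x = 10/23.88 = 0.41876
Step 2: integral(f_10) = integral(23.88x, 0, 0.41876) + integral(10, 0.41876, 1)
       = 23.88*0.41876^2/2 + 10*(1 - 0.41876)
       = 2.093802 + 5.812395
       = 7.906198
Step 3: As n -> infinity, f_n increases to f, so by MCT integral(f_n) -> integral(f) = 23.88/2 = 11.94.
Convergence: integral(f_10) = 7.906198 -> 11.94 as n -> infinity


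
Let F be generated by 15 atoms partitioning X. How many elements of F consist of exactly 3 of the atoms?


Each element of F is a union of some subset of the 15 atoms.
Elements that are unions of exactly 3 atoms correspond to 3-element subsets of the 15 atoms.
Count = C(15, 3) = 15! / (3! * 12!) = 455.


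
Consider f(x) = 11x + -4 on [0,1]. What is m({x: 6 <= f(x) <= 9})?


f^(-1)([6, 9]) = {x : 6 <= 11x + -4 <= 9}
Solving: (6 - -4)/11 <= x <= (9 - -4)/11
= [0.909091, 1.181818]
Intersecting with [0,1]: [0.909091, 1]
Measure = 1 - 0.909091 = 0.090909


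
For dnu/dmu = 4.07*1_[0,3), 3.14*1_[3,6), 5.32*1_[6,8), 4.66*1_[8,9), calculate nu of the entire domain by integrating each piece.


Integrate each piece of the Radon-Nikodym derivative:
Step 1: integral_0^3 4.07 dx = 4.07*(3-0) = 4.07*3 = 12.21
Step 2: integral_3^6 3.14 dx = 3.14*(6-3) = 3.14*3 = 9.42
Step 3: integral_6^8 5.32 dx = 5.32*(8-6) = 5.32*2 = 10.64
Step 4: integral_8^9 4.66 dx = 4.66*(9-8) = 4.66*1 = 4.66
Total: 12.21 + 9.42 + 10.64 + 4.66 = 36.93


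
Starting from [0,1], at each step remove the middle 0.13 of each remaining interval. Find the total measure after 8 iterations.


Step 1: At each step, fraction remaining = 1 - 0.13 = 0.87
Step 2: After 8 steps, measure = (0.87)^8
Result = 0.328212


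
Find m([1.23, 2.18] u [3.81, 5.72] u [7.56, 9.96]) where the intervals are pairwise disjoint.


For pairwise disjoint intervals, m(union) = sum of lengths.
= (2.18 - 1.23) + (5.72 - 3.81) + (9.96 - 7.56)
= 0.95 + 1.91 + 2.4
= 5.26


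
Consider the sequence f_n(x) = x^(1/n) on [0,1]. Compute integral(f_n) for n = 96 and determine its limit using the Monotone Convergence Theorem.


At n = 96: f_96(x) = x^(1/96).
Step 1: integral(x^(1/96), 0, 1) = [x^(1/96+1) / (1/96+1)] from 0 to 1
     = 1 / (1/96 + 1) = 1 / ((96+1)/96) = 96/(96+1)
     = 96/97 = 0.989691
Step 2: As n -> infinity, f_n(x) = x^(1/n) -> 1 for x in (0,1], and f_n is increasing in n.
By MCT, lim_n integral(f_n) = integral(lim_n f_n) = integral(1, 0, 1) = 1.
Step 3: Verify convergence: 96/97 = 0.989691 -> 1


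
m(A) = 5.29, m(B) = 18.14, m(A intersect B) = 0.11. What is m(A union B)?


By inclusion-exclusion: m(A u B) = m(A) + m(B) - m(A n B)
= 5.29 + 18.14 - 0.11
= 23.32


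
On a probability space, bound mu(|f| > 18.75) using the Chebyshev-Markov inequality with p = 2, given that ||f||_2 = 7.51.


Chebyshev/Markov inequality: mu(|f| > eps) <= (||f||_p / eps)^p
Step 1: ||f||_2 / eps = 7.51 / 18.75 = 0.400533
Step 2: Raise to power p = 2:
  (0.400533)^2 = 0.160427
Step 3: Therefore mu(|f| > 18.75) <= 0.160427


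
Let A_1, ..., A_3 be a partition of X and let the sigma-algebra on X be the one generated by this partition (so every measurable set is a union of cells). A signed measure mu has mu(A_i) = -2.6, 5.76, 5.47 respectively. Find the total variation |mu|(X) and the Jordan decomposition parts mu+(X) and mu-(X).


Step 1: Every measurable set is a union of atoms (the cells / points), so a Hahn decomposition is
  obtained by grouping atoms by sign: P = union of atoms with mu > 0, N = union of the remaining atoms.
  Atoms in P (indices): 2, 3;  atoms in N (indices): 1
  Positive values: 5.76, 5.47
  Negative values: -2.6
Step 2: mu+(X) = mu(P) = sum of positive atom values = 11.23
Step 3: mu-(X) = -mu(N) = sum of |negative atom values| = 2.6
Step 4: |mu|(X) = mu+(X) + mu-(X) = 11.23 + 2.6 = 13.83


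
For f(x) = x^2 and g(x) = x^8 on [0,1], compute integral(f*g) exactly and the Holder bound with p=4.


Step 1: Exact integral of f*g = integral(x^10, 0, 1) = 1/11
     = 0.090909
Step 2: Holder bound with p=4, q=1.333333:
  ||f||_p = (integral x^8 dx)^(1/4) = (1/9)^(1/4) = 0.57735
  ||g||_q = (integral x^10.666667 dx)^(1/1.333333) = (1/11.666667)^(1/1.333333) = 0.158413
Step 3: Holder bound = ||f||_p * ||g||_q = 0.57735 * 0.158413 = 0.09146
Verification: 0.090909 <= 0.09146 (Holder holds)


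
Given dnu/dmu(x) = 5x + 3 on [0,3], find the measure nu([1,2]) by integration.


nu(A) = integral_A (dnu/dmu) dmu = integral_1^2 (5x + 3) dx
Step 1: Antiderivative F(x) = (5/2)x^2 + 3x
Step 2: F(2) = (5/2)*2^2 + 3*2 = 10 + 6 = 16
Step 3: F(1) = (5/2)*1^2 + 3*1 = 2.5 + 3 = 5.5
Step 4: nu([1,2]) = F(2) - F(1) = 16 - 5.5 = 10.5


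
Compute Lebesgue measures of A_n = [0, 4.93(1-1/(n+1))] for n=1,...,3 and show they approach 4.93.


By continuity of measure from below: if A_n increases to A, then m(A_n) -> m(A).
Here A = [0, 4.93], so m(A) = 4.93
Step 1: a_1 = 4.93*(1 - 1/2) = 2.465, m(A_1) = 2.465
Step 2: a_2 = 4.93*(1 - 1/3) = 3.2867, m(A_2) = 3.2867
Step 3: a_3 = 4.93*(1 - 1/4) = 3.6975, m(A_3) = 3.6975
Limit: m(A_n) -> m([0,4.93]) = 4.93


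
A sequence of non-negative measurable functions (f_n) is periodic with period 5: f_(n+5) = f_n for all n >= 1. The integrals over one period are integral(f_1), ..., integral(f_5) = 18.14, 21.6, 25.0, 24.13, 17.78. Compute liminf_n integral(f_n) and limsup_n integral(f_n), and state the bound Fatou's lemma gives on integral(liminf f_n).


The sequence (integral(f_n)) is periodic with period 5, repeating the values 18.14, 21.6, 25.0, 24.13, 17.78 indefinitely.
Step 1: For a periodic sequence, every tail (a_m, a_(m+1), ...) contains all 5 period values infinitely often.
Step 2: Hence inf of every tail = min of the period values = min(18.14, 21.6, 25.0, 24.13, 17.78) = 17.78.
        liminf_n integral(f_n) = sup over m of (inf of tail from m) = 17.78.
Step 3: Similarly sup of every tail = max of the period values = 25.
        limsup_n integral(f_n) = 25.
Step 4: Fatou's lemma: integral(liminf_n f_n) <= liminf_n integral(f_n) = 17.78.
        So the integral of the pointwise liminf is at most 17.78.


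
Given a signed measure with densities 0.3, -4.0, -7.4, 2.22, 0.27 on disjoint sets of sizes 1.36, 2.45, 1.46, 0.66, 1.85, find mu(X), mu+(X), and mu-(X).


Step 1: Compute signed measure on each set:
  Set 1: 0.3 * 1.36 = 0.408
  Set 2: -4.0 * 2.45 = -9.8
  Set 3: -7.4 * 1.46 = -10.804
  Set 4: 2.22 * 0.66 = 1.4652
  Set 5: 0.27 * 1.85 = 0.4995
Step 2: Total signed measure = (0.408) + (-9.8) + (-10.804) + (1.4652) + (0.4995)
     = -18.2313
Step 3: Positive part mu+(X) = sum of positive contributions = 2.3727
Step 4: Negative part mu-(X) = |sum of negative contributions| = 20.604


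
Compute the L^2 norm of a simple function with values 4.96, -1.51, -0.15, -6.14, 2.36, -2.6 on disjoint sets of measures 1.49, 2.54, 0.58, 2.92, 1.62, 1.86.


Step 1: Compute |f_i|^2 for each value:
  |4.96|^2 = 24.6016
  |-1.51|^2 = 2.2801
  |-0.15|^2 = 0.0225
  |-6.14|^2 = 37.6996
  |2.36|^2 = 5.5696
  |-2.6|^2 = 6.76
Step 2: Multiply by measures and sum:
  24.6016 * 1.49 = 36.656384
  2.2801 * 2.54 = 5.791454
  0.0225 * 0.58 = 0.01305
  37.6996 * 2.92 = 110.082832
  5.5696 * 1.62 = 9.022752
  6.76 * 1.86 = 12.5736
Sum = 36.656384 + 5.791454 + 0.01305 + 110.082832 + 9.022752 + 12.5736 = 174.140072
Step 3: Take the p-th root:
||f||_2 = (174.140072)^(1/2) = 13.196214


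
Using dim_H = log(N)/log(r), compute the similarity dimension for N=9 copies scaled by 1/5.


For a self-similar set with N copies scaled by 1/r:
dim_H = log(N)/log(r) = log(9)/log(5)
= 2.197225/1.609438
= 1.365212


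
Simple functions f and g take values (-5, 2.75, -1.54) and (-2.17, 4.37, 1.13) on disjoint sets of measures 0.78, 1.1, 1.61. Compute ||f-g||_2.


Step 1: Compute differences f_i - g_i:
  -5 - -2.17 = -2.83
  2.75 - 4.37 = -1.62
  -1.54 - 1.13 = -2.67
Step 2: Compute |diff|^2 * measure for each set:
  |-2.83|^2 * 0.78 = 8.0089 * 0.78 = 6.246942
  |-1.62|^2 * 1.1 = 2.6244 * 1.1 = 2.88684
  |-2.67|^2 * 1.61 = 7.1289 * 1.61 = 11.477529
Step 3: Sum = 20.611311
Step 4: ||f-g||_2 = (20.611311)^(1/2) = 4.539968
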